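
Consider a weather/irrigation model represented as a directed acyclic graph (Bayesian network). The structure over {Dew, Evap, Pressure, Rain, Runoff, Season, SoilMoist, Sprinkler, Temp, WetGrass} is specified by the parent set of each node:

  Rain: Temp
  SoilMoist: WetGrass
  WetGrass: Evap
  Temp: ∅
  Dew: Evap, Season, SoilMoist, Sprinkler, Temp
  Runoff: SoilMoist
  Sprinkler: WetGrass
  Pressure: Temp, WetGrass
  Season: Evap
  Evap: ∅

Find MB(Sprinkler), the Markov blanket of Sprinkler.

By definition, MB(Sprinkler) is built from Sprinkler's parents, Sprinkler's children, and the co-parents of Sprinkler.
Parents of Sprinkler: WetGrass.
Children of Sprinkler: Dew.
For each child, the remaining parents (spouses of Sprinkler):
  Dew's other parents are Evap, Season, SoilMoist, Temp.
So the Markov blanket of Sprinkler is {Dew, Evap, Season, SoilMoist, Temp, WetGrass}.

{Dew, Evap, Season, SoilMoist, Temp, WetGrass}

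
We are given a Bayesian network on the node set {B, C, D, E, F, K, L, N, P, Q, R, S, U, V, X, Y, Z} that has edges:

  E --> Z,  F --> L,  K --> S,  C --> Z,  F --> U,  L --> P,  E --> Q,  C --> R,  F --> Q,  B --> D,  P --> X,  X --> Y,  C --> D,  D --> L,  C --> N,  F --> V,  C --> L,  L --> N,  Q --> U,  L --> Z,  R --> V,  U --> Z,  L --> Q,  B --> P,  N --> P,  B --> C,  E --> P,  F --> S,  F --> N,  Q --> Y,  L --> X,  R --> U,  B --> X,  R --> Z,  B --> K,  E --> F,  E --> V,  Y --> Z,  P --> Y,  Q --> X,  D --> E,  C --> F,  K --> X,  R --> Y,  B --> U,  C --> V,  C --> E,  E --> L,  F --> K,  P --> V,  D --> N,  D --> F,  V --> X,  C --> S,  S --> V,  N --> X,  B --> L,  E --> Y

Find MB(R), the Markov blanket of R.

{B, C, E, F, L, P, Q, S, U, V, X, Y, Z}

The Markov blanket of a node is its parents, its children, and the other parents of its children.
R's children: U, V, Y, Z.
R's parents: C.
Co-parents of R (other parents of its children):
  U also has parents B, F, Q.
  parents(V) \ {R} = {C, E, F, P, S}.
  parents(Y) \ {R} = {E, P, Q, X}.
  Z's other parents are C, E, L, U, Y.
So the Markov blanket of R is {B, C, E, F, L, P, Q, S, U, V, X, Y, Z}.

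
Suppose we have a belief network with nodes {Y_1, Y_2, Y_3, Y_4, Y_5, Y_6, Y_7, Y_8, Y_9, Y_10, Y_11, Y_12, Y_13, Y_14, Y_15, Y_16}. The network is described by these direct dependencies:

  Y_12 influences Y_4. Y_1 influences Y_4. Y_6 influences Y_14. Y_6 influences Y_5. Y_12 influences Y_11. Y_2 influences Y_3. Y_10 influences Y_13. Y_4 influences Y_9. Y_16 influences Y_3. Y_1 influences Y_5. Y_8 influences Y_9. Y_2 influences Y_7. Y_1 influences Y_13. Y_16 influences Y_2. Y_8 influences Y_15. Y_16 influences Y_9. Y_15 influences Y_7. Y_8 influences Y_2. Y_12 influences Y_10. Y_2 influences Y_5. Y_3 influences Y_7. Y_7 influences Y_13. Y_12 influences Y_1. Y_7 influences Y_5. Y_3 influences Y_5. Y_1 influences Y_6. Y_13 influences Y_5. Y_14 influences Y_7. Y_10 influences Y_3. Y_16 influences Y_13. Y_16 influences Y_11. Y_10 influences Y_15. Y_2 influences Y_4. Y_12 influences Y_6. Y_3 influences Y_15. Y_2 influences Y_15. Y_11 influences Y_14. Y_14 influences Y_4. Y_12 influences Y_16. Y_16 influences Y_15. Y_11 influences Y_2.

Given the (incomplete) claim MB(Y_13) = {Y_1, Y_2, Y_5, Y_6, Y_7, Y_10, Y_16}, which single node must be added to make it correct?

Pa(Y_13) = {Y_1, Y_7, Y_10, Y_16}.
Y_13's children: Y_5.
Other parents of Y_13's children:
  Y_5: Y_1, Y_2, Y_3, Y_6, Y_7
MB(Y_13) = {Y_1, Y_2, Y_3, Y_5, Y_6, Y_7, Y_10, Y_16}.
Comparing with the claimed set, Y_3 is missing.

Y_3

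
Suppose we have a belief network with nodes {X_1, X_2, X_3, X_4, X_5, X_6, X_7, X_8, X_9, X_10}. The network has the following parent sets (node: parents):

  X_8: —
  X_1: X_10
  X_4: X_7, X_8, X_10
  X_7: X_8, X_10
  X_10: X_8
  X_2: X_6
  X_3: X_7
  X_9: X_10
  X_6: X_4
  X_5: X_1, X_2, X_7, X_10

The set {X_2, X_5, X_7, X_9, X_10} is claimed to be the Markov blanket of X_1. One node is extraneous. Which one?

A node's Markov blanket = Pa ∪ Ch ∪ (parents of Ch other than the node itself).
Ch(X_1) = {X_5}.
Parents of X_1: X_10.
Parents of each child, excluding X_1:
  parents(X_5) \ {X_1} = {X_2, X_7, X_10}.
MB(X_1) = {X_2, X_5, X_7, X_10}.
X_9 is neither a parent, child, nor co-parent of X_1, so it does not belong.

X_9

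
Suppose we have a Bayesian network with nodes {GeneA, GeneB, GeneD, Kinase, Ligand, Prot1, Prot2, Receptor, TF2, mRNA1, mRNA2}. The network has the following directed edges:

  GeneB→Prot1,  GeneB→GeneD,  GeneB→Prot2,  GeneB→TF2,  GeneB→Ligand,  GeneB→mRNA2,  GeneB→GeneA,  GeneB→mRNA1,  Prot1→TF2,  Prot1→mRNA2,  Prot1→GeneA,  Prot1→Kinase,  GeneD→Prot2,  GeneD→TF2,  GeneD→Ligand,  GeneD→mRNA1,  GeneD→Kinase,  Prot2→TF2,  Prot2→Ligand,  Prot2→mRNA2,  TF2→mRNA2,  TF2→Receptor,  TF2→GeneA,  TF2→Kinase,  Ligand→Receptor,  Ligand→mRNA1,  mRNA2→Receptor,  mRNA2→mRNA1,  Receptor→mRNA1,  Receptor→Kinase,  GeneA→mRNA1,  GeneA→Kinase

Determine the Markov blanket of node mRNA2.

mRNA2 has children Receptor, mRNA1.
mRNA2 has parents GeneB, Prot1, Prot2, TF2.
Co-parents of mRNA2 (other parents of its children):
  parents(Receptor) \ {mRNA2} = {Ligand, TF2}.
  mRNA1's other parents are GeneA, GeneB, GeneD, Ligand, Receptor.
So the Markov blanket of mRNA2 is {GeneA, GeneB, GeneD, Ligand, Prot1, Prot2, Receptor, TF2, mRNA1}.

{GeneA, GeneB, GeneD, Ligand, Prot1, Prot2, Receptor, TF2, mRNA1}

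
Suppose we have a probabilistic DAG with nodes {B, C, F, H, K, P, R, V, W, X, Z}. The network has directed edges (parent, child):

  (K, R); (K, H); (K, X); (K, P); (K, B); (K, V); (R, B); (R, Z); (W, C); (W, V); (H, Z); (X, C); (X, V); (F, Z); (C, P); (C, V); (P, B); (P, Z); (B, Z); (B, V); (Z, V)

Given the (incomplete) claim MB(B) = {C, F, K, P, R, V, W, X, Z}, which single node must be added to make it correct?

H

A node's Markov blanket = Pa ∪ Ch ∪ (parents of Ch other than the node itself).
Parents of B: K, P, R.
B has children V, Z.
For each child, the remaining parents (spouses of B):
  Z also has parents F, H, P, R.
  V's other parents are C, K, W, X, Z.
MB(B) = {C, F, H, K, P, R, V, W, X, Z}.
Comparing with the claimed set, H is missing.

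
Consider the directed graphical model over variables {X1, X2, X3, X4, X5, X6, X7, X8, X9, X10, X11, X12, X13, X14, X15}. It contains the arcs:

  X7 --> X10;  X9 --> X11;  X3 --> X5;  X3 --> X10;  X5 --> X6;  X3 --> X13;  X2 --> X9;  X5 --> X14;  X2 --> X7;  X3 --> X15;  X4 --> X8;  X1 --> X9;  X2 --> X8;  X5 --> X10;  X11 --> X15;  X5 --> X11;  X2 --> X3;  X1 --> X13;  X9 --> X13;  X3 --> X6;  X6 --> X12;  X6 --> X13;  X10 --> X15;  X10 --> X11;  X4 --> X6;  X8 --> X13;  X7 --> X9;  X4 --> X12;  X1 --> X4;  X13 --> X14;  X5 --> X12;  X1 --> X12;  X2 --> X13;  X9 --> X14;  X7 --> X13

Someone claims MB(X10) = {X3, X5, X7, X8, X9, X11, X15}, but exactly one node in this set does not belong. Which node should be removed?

X8

Pa(X10) = {X3, X5, X7}.
X10's children: X11, X15.
Other parents of X10's children:
  parents(X11) \ {X10} = {X5, X9}.
  X15's other parents are X3, X11.
MB(X10) = {X3, X5, X7, X9, X11, X15}.
X8 is neither a parent, child, nor co-parent of X10, so it does not belong.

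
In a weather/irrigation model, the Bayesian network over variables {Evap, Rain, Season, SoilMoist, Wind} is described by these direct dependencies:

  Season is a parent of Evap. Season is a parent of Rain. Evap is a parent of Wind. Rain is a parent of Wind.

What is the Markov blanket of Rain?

{Evap, Season, Wind}

The Markov blanket of a node is its parents, its children, and the other parents of its children.
Rain has parent Season.
Rain has child Wind.
Co-parents of Rain (other parents of its children):
  Wind: Evap
So the Markov blanket of Rain is {Evap, Season, Wind}.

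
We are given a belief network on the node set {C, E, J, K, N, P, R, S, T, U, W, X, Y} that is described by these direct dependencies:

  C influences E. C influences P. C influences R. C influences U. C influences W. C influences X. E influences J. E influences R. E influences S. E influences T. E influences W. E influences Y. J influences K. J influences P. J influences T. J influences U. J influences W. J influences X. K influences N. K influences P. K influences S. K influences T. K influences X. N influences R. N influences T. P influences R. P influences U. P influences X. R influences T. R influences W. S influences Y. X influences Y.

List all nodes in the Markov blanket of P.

{C, E, J, K, N, R, U, X}

The Markov blanket of a node is its parents, its children, and the other parents of its children.
P has children R, U, X.
P's parents: C, J, K.
For each child, the remaining parents (spouses of P):
  R also has parents C, E, N.
  parents(U) \ {P} = {C, J}.
  X also has parents C, J, K.
So the Markov blanket of P is {C, E, J, K, N, R, U, X}.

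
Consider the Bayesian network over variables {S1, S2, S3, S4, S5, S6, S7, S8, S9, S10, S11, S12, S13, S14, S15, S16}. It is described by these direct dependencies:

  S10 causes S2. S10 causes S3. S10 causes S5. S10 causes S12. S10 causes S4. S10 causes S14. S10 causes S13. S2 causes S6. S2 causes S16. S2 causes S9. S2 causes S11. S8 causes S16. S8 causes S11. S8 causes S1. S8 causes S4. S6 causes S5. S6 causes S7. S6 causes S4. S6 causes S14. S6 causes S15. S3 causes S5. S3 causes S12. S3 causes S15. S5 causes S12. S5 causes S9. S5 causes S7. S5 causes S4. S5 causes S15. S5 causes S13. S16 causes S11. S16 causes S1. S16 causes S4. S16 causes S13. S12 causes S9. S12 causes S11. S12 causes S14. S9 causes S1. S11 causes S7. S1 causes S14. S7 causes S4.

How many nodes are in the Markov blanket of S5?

Pa(S5) = {S3, S6, S10}.
S5 has children S4, S7, S9, S12, S13, S15.
Co-parents of S5 (other parents of its children):
  S12's other parents are S3, S10.
  parents(S9) \ {S5} = {S2, S12}.
  S7's other parents are S6, S11.
  S4's other parents are S6, S7, S8, S10, S16.
  S15 also has parents S3, S6.
  S13's other parents are S10, S16.
MB(S5) = {S2, S3, S4, S6, S7, S8, S9, S10, S11, S12, S13, S15, S16}, which has 13 nodes.

13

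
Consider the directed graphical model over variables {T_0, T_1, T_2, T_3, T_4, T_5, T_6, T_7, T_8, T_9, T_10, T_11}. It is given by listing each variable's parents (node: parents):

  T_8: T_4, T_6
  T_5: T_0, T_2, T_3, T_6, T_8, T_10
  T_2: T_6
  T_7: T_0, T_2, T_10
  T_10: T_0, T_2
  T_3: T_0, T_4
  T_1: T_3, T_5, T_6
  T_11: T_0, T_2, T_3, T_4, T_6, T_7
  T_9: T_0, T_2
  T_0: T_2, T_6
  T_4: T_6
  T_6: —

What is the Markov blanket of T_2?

{T_0, T_3, T_4, T_5, T_6, T_7, T_8, T_9, T_10, T_11}

By definition, MB(T_2) is built from T_2's parents, T_2's children, and the co-parents of T_2.
Parents of T_2: T_6.
T_2 has children T_0, T_5, T_7, T_9, T_10, T_11.
Co-parents of T_2 (other parents of its children):
  T_0: T_6
  T_10: T_0
  T_9: T_0
  T_7: T_0, T_10
  T_11: T_0, T_3, T_4, T_6, T_7
  T_5: T_0, T_3, T_6, T_8, T_10
So the Markov blanket of T_2 is {T_0, T_3, T_4, T_5, T_6, T_7, T_8, T_9, T_10, T_11}.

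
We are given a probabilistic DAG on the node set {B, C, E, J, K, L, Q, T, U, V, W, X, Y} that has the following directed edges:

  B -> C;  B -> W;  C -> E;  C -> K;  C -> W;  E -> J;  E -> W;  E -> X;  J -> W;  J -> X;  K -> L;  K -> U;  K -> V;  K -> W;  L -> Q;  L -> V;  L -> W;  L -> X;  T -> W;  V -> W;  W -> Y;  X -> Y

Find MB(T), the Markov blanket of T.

{B, C, E, J, K, L, V, W}

T has no parents.
Ch(T) = {W}.
Parents of each child, excluding T:
  parents(W) \ {T} = {B, C, E, J, K, L, V}.
Taking the union gives {B, C, E, J, K, L, V, W}.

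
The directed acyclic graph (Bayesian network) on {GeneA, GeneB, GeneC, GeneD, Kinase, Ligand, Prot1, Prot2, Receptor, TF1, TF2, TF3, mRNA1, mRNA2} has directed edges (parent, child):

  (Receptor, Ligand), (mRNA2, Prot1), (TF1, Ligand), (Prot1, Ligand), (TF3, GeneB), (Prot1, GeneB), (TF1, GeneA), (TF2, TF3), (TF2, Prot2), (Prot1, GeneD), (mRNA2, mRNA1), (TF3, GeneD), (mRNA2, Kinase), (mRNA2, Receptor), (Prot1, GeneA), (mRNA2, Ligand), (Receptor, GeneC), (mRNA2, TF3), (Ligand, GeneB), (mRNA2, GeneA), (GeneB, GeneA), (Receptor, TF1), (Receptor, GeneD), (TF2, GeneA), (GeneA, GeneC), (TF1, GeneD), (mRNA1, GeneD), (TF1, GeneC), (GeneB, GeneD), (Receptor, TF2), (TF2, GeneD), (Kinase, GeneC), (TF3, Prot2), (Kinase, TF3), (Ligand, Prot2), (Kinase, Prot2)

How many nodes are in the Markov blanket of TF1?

12

TF1 has parent Receptor.
Children of TF1: GeneA, GeneC, GeneD, Ligand.
For each child, the remaining parents (spouses of TF1):
  Ligand's other parents are Prot1, Receptor, mRNA2.
  GeneA also has parents GeneB, Prot1, TF2, mRNA2.
  GeneD's other parents are GeneB, Prot1, Receptor, TF2, TF3, mRNA1.
  GeneC's other parents are GeneA, Kinase, Receptor.
MB(TF1) = {GeneA, GeneB, GeneC, GeneD, Kinase, Ligand, Prot1, Receptor, TF2, TF3, mRNA1, mRNA2}, which has 12 nodes.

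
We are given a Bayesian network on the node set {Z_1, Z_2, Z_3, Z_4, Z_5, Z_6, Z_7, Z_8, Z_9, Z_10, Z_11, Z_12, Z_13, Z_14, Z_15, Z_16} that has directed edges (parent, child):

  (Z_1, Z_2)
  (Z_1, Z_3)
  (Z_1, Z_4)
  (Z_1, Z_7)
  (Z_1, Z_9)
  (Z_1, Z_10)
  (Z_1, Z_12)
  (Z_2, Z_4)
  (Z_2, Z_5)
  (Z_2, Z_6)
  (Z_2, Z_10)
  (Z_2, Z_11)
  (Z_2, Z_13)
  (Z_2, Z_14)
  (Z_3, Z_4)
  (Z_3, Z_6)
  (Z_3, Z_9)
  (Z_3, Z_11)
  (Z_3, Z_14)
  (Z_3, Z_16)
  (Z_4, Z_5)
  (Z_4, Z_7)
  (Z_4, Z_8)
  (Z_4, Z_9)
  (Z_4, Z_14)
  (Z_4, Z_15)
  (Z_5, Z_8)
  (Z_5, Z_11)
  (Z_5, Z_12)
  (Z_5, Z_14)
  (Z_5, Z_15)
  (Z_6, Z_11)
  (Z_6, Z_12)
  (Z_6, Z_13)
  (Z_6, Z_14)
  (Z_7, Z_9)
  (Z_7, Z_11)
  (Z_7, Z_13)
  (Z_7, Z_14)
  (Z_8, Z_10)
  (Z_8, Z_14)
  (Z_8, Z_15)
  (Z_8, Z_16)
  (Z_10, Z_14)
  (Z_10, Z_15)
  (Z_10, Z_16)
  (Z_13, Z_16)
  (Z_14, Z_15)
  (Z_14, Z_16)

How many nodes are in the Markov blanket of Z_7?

12

By definition, MB(Z_7) is built from Z_7's parents, Z_7's children, and the co-parents of Z_7.
Parents of Z_7: Z_1, Z_4.
Ch(Z_7) = {Z_9, Z_11, Z_13, Z_14}.
Co-parents of Z_7 (other parents of its children):
  Z_9: Z_1, Z_3, Z_4
  Z_11: Z_2, Z_3, Z_5, Z_6
  Z_13: Z_2, Z_6
  Z_14: Z_2, Z_3, Z_4, Z_5, Z_6, Z_8, Z_10
MB(Z_7) = {Z_1, Z_2, Z_3, Z_4, Z_5, Z_6, Z_8, Z_9, Z_10, Z_11, Z_13, Z_14}, which has 12 nodes.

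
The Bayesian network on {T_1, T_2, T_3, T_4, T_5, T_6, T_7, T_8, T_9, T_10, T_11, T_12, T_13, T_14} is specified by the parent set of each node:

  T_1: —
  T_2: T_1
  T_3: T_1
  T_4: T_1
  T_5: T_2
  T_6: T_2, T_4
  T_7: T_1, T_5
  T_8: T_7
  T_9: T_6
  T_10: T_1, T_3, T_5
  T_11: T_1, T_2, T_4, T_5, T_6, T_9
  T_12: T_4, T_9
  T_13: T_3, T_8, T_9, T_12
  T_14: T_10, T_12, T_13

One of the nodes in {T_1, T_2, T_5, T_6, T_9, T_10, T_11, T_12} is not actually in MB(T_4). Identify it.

T_10

Pa(T_4) = {T_1}.
T_4 has children T_6, T_11, T_12.
Parents of each child, excluding T_4:
  T_6 also has parent T_2.
  T_11 also has parents T_1, T_2, T_5, T_6, T_9.
  T_12's other parent is T_9.
MB(T_4) = {T_1, T_2, T_5, T_6, T_9, T_11, T_12}.
T_10 is neither a parent, child, nor co-parent of T_4, so it does not belong.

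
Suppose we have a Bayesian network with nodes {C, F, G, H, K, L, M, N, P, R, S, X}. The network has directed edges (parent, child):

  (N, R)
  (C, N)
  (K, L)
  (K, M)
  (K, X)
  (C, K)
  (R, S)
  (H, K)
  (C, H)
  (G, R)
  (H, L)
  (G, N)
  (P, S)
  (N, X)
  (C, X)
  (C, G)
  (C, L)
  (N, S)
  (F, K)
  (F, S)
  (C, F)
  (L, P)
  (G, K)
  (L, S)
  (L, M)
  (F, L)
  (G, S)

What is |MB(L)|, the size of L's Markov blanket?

10

By definition, MB(L) is built from L's parents, L's children, and the co-parents of L.
Children of L: M, P, S.
L's parents: C, F, H, K.
For each child, the remaining parents (spouses of L):
  M's other parent is K.
  P: no additional parents.
  S also has parents F, G, N, P, R.
MB(L) = {C, F, G, H, K, M, N, P, R, S}, which has 10 nodes.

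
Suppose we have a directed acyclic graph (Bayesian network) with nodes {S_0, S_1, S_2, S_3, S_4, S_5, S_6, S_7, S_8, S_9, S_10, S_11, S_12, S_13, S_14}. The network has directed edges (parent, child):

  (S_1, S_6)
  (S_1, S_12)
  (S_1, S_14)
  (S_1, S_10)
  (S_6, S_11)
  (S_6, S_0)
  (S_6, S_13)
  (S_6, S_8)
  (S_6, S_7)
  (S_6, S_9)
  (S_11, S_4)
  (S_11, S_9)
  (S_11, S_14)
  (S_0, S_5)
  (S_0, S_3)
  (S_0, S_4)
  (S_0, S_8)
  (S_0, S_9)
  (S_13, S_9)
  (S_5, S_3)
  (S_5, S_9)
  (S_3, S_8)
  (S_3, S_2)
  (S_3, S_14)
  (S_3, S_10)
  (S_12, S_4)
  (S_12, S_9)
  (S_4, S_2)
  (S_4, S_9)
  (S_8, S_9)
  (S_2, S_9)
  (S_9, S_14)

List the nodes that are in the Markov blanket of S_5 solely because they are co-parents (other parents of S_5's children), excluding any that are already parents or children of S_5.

Children of S_5: S_3, S_9.
  S_3: S_0
  S_9: S_0, S_2, S_4, S_6, S_8, S_11, S_12, S_13
Excluding nodes already adjacent to S_5 (S_0, S_3, S_9), the co-parent-only contribution is {S_2, S_4, S_6, S_8, S_11, S_12, S_13}.

{S_2, S_4, S_6, S_8, S_11, S_12, S_13}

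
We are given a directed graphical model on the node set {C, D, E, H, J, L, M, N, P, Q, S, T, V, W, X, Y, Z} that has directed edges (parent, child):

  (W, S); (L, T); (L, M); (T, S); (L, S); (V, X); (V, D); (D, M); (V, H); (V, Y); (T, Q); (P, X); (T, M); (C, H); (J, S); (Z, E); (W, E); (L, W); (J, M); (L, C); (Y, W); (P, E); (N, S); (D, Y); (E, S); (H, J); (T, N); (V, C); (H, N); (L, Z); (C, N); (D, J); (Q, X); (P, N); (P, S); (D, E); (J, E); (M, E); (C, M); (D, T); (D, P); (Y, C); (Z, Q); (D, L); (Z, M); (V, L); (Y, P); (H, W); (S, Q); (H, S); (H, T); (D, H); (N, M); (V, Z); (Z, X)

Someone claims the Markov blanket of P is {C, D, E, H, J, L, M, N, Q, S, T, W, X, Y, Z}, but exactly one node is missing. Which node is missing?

Parents of P: D, Y.
P's children: E, N, S, X.
Co-parents of P (other parents of its children):
  N's other parents are C, H, T.
  E also has parents D, J, M, W, Z.
  S's other parents are E, H, J, L, N, T, W.
  X's other parents are Q, V, Z.
MB(P) = {C, D, E, H, J, L, M, N, Q, S, T, V, W, X, Y, Z}.
Comparing with the claimed set, V is missing.

V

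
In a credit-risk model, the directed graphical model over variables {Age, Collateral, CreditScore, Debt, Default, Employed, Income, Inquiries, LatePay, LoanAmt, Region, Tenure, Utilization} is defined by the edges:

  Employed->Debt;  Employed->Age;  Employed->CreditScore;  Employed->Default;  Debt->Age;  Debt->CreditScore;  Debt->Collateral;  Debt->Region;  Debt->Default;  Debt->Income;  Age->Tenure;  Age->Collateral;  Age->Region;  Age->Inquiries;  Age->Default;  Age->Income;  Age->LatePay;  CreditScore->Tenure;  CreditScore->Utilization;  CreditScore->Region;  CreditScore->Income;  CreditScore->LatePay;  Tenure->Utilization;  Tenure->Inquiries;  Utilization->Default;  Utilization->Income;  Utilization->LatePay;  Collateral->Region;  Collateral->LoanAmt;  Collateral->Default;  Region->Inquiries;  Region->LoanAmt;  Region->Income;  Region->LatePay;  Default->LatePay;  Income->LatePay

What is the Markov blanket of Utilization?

{Age, Collateral, CreditScore, Debt, Default, Employed, Income, LatePay, Region, Tenure}

Utilization has children Default, Income, LatePay.
Parents of Utilization: CreditScore, Tenure.
Other parents of Utilization's children:
  parents(Default) \ {Utilization} = {Age, Collateral, Debt, Employed}.
  Income's other parents are Age, CreditScore, Debt, Region.
  LatePay's other parents are Age, CreditScore, Default, Income, Region.
So the Markov blanket of Utilization is {Age, Collateral, CreditScore, Debt, Default, Employed, Income, LatePay, Region, Tenure}.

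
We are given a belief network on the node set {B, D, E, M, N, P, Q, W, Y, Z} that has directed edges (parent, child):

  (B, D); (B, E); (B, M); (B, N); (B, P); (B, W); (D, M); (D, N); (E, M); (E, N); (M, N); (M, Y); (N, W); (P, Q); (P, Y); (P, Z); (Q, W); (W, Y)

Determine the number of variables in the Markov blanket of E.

4

The Markov blanket of a node is its parents, its children, and the other parents of its children.
E has parent B.
E has children M, N.
Other parents of E's children:
  M: B, D
  N: B, D, M
MB(E) = {B, D, M, N}, which has 4 nodes.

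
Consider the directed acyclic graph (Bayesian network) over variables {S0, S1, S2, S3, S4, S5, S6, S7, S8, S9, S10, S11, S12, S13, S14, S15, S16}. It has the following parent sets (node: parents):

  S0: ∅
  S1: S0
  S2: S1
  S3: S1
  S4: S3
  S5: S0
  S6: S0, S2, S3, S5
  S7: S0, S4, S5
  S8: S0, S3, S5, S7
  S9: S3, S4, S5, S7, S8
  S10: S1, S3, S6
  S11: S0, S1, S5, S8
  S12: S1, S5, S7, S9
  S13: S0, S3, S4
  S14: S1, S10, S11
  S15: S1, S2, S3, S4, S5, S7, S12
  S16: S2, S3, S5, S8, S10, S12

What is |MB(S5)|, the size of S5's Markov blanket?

14

The Markov blanket of a node is its parents, its children, and the other parents of its children.
Parents of S5: S0.
S5's children: S6, S7, S8, S9, S11, S12, S15, S16.
Other parents of S5's children:
  S6: S0, S2, S3
  S7: S0, S4
  S8: S0, S3, S7
  S9: S3, S4, S7, S8
  S11: S0, S1, S8
  S12: S1, S7, S9
  S15: S1, S2, S3, S4, S7, S12
  S16: S2, S3, S8, S10, S12
MB(S5) = {S0, S1, S2, S3, S4, S6, S7, S8, S9, S10, S11, S12, S15, S16}, which has 14 nodes.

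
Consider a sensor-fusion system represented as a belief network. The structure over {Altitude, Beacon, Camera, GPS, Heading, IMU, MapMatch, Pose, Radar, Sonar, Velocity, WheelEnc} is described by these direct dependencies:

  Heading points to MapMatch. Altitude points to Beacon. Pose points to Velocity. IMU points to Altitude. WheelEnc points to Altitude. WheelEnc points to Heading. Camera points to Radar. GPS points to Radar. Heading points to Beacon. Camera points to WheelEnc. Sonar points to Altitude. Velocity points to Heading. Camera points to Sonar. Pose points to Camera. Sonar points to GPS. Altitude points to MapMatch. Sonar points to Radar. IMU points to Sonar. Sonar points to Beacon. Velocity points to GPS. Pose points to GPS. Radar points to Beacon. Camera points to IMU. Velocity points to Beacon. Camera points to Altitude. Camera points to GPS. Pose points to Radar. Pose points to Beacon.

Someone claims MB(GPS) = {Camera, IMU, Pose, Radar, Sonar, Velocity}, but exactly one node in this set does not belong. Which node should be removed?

GPS's parents: Camera, Pose, Sonar, Velocity.
GPS's children: Radar.
For each child, the remaining parents (spouses of GPS):
  Radar: Camera, Pose, Sonar
MB(GPS) = {Camera, Pose, Radar, Sonar, Velocity}.
IMU is neither a parent, child, nor co-parent of GPS, so it does not belong.

IMU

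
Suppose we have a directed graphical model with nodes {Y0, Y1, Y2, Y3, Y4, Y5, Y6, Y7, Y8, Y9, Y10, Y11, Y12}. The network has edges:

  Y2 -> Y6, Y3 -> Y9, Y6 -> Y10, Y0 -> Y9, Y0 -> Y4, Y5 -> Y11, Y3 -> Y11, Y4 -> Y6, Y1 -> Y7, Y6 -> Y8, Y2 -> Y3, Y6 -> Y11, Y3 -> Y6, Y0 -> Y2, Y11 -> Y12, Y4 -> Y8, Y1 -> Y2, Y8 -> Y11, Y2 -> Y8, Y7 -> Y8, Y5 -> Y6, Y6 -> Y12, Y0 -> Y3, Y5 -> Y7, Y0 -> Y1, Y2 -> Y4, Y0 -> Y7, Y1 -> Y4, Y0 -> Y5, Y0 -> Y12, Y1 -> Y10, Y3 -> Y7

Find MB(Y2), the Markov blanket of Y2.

Ch(Y2) = {Y3, Y4, Y6, Y8}.
Y2's parents: Y0, Y1.
Co-parents of Y2 (other parents of its children):
  parents(Y3) \ {Y2} = {Y0}.
  Y4 also has parents Y0, Y1.
  Y6 also has parents Y3, Y4, Y5.
  Y8 also has parents Y4, Y6, Y7.
Union: {Y0, Y1} ∪ {Y3, Y4, Y6, Y8} ∪ {Y0, Y1, Y3, Y4, Y5, Y6, Y7} = {Y0, Y1, Y3, Y4, Y5, Y6, Y7, Y8}.

{Y0, Y1, Y3, Y4, Y5, Y6, Y7, Y8}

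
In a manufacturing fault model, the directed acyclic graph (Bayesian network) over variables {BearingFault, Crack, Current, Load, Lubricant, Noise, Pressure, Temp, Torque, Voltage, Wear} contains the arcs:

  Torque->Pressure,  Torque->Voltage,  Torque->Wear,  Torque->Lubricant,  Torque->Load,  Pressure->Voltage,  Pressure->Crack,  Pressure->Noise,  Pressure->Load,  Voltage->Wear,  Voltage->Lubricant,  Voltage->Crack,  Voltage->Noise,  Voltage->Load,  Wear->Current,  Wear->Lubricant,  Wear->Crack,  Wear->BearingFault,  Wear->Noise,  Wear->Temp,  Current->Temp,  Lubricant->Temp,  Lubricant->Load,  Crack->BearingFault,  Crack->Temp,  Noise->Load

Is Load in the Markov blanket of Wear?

Recall MB(v) = parents ∪ children ∪ spouses, where spouses are the other parents of v's children.
Pa(Wear) = {Torque, Voltage}.
Wear's children: BearingFault, Crack, Current, Lubricant, Noise, Temp.
For each child, the remaining parents (spouses of Wear):
  Current: no additional parents.
  Lubricant's other parents are Torque, Voltage.
  Crack also has parents Pressure, Voltage.
  parents(BearingFault) \ {Wear} = {Crack}.
  parents(Noise) \ {Wear} = {Pressure, Voltage}.
  parents(Temp) \ {Wear} = {Crack, Current, Lubricant}.
MB(Wear) = {BearingFault, Crack, Current, Lubricant, Noise, Pressure, Temp, Torque, Voltage}; Load is not in this set.

No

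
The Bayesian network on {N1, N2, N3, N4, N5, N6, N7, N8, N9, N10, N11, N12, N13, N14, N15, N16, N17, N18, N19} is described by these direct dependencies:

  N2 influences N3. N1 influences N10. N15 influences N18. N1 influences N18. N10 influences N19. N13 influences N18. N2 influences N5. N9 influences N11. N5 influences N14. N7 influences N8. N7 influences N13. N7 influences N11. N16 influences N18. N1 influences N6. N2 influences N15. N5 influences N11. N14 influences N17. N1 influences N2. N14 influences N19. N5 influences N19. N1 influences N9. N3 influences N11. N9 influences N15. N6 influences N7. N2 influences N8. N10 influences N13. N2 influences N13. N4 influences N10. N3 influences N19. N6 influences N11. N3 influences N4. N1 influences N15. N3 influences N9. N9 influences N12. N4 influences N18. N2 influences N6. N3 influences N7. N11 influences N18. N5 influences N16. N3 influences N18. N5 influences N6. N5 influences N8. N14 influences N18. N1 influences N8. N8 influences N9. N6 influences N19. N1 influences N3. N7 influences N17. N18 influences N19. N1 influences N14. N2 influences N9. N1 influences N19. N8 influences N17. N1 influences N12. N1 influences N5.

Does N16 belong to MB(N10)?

No

Pa(N10) = {N1, N4}.
Ch(N10) = {N13, N19}.
Other parents of N10's children:
  parents(N13) \ {N10} = {N2, N7}.
  N19's other parents are N1, N3, N5, N6, N14, N18.
MB(N10) = {N1, N2, N3, N4, N5, N6, N7, N13, N14, N18, N19}; N16 is not in this set.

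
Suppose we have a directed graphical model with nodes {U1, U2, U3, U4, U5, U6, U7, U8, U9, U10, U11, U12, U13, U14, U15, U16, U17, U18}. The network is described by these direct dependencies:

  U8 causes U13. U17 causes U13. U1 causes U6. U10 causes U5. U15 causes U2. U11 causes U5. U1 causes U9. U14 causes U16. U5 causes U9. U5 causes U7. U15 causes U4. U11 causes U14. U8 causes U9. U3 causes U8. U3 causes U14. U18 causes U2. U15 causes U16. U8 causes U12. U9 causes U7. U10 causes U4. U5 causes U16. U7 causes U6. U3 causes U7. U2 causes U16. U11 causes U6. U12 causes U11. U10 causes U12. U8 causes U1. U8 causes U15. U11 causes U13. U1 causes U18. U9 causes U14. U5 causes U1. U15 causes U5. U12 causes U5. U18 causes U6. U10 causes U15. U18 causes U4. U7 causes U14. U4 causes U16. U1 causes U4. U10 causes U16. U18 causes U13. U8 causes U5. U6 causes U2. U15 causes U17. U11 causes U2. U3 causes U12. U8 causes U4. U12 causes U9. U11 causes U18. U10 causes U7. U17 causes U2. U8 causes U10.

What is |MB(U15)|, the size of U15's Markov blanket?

13

Parents of U15: U8, U10.
U15 has children U2, U4, U5, U16, U17.
Co-parents of U15 (other parents of its children):
  U5: U8, U10, U11, U12
  U17: —
  U2: U6, U11, U17, U18
  U4: U1, U8, U10, U18
  U16: U2, U4, U5, U10, U14
MB(U15) = {U1, U2, U4, U5, U6, U8, U10, U11, U12, U14, U16, U17, U18}, which has 13 nodes.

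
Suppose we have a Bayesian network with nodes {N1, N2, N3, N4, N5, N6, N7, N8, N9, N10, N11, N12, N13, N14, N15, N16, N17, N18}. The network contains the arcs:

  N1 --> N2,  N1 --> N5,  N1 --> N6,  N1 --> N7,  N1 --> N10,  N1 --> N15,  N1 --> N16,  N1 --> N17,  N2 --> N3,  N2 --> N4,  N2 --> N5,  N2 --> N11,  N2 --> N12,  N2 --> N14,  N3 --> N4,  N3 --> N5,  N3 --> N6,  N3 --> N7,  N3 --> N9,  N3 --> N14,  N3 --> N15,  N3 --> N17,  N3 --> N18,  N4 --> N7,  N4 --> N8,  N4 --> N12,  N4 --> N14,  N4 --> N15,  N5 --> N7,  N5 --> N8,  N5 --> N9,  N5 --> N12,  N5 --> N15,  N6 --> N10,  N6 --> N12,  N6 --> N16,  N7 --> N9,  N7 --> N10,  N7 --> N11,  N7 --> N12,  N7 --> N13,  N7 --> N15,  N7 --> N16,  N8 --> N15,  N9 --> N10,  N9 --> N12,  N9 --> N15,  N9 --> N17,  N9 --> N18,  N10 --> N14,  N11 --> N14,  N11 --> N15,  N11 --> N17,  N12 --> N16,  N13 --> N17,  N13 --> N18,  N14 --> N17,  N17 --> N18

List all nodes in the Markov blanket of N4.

Parents of N4: N2, N3.
Ch(N4) = {N7, N8, N12, N14, N15}.
For each child, the remaining parents (spouses of N4):
  parents(N7) \ {N4} = {N1, N3, N5}.
  N8's other parent is N5.
  parents(N12) \ {N4} = {N2, N5, N6, N7, N9}.
  N14's other parents are N2, N3, N10, N11.
  N15 also has parents N1, N3, N5, N7, N8, N9, N11.
So the Markov blanket of N4 is {N1, N2, N3, N5, N6, N7, N8, N9, N10, N11, N12, N14, N15}.

{N1, N2, N3, N5, N6, N7, N8, N9, N10, N11, N12, N14, N15}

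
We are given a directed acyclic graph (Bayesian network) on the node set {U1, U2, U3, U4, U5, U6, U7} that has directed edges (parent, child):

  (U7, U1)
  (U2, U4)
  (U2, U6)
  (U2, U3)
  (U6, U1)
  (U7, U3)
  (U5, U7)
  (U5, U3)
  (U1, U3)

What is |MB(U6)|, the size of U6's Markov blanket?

U6's parents: U2.
U6's children: U1.
Parents of each child, excluding U6:
  U1's other parent is U7.
MB(U6) = {U1, U2, U7}, which has 3 nodes.

3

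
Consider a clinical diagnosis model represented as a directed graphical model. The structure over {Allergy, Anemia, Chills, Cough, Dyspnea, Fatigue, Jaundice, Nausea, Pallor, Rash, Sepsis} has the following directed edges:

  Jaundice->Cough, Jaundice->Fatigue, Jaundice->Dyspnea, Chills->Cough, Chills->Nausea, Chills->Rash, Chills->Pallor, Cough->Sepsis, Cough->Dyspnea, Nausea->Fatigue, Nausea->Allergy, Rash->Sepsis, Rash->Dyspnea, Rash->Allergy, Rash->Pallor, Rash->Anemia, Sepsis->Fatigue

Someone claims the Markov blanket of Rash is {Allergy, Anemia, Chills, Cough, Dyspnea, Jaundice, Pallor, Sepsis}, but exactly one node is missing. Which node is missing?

By definition, MB(Rash) is built from Rash's parents, Rash's children, and the co-parents of Rash.
Pa(Rash) = {Chills}.
Rash has children Allergy, Anemia, Dyspnea, Pallor, Sepsis.
For each child, the remaining parents (spouses of Rash):
  Sepsis's other parent is Cough.
  parents(Dyspnea) \ {Rash} = {Cough, Jaundice}.
  Allergy's other parent is Nausea.
  parents(Pallor) \ {Rash} = {Chills}.
  Anemia: no additional parents.
MB(Rash) = {Allergy, Anemia, Chills, Cough, Dyspnea, Jaundice, Nausea, Pallor, Sepsis}.
Comparing with the claimed set, Nausea is missing.

Nausea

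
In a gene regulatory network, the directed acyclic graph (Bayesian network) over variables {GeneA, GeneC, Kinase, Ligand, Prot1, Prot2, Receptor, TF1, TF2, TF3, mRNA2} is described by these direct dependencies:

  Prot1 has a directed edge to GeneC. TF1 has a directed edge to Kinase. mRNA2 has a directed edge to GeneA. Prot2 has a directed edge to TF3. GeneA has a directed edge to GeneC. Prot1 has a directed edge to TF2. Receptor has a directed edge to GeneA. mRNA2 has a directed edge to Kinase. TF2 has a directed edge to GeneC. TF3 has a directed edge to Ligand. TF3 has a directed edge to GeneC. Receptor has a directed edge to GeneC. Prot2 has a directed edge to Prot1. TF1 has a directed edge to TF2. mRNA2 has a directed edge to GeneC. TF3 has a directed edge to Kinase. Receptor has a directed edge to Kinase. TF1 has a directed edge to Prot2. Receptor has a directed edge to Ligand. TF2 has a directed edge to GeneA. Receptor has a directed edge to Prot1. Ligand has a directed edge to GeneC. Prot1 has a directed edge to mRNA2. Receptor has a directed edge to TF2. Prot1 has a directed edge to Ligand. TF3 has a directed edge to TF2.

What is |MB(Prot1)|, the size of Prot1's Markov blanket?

9

A node's Markov blanket = Pa ∪ Ch ∪ (parents of Ch other than the node itself).
Prot1's parents: Prot2, Receptor.
Children of Prot1: GeneC, Ligand, TF2, mRNA2.
Parents of each child, excluding Prot1:
  mRNA2: no additional parents.
  parents(Ligand) \ {Prot1} = {Receptor, TF3}.
  TF2's other parents are Receptor, TF1, TF3.
  GeneC's other parents are GeneA, Ligand, Receptor, TF2, TF3, mRNA2.
MB(Prot1) = {GeneA, GeneC, Ligand, Prot2, Receptor, TF1, TF2, TF3, mRNA2}, which has 9 nodes.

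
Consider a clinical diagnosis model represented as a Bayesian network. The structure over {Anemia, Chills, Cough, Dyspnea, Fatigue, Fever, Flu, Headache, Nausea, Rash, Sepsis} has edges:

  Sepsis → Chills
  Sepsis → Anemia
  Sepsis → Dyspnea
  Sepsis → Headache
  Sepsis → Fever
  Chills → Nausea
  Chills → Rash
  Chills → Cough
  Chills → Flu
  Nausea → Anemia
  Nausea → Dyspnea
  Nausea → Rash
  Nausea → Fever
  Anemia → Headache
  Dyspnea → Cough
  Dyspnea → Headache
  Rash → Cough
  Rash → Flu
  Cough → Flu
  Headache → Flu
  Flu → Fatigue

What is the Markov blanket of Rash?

Rash has children Cough, Flu.
Rash's parents: Chills, Nausea.
Co-parents of Rash (other parents of its children):
  Cough: Chills, Dyspnea
  Flu: Chills, Cough, Headache
So the Markov blanket of Rash is {Chills, Cough, Dyspnea, Flu, Headache, Nausea}.

{Chills, Cough, Dyspnea, Flu, Headache, Nausea}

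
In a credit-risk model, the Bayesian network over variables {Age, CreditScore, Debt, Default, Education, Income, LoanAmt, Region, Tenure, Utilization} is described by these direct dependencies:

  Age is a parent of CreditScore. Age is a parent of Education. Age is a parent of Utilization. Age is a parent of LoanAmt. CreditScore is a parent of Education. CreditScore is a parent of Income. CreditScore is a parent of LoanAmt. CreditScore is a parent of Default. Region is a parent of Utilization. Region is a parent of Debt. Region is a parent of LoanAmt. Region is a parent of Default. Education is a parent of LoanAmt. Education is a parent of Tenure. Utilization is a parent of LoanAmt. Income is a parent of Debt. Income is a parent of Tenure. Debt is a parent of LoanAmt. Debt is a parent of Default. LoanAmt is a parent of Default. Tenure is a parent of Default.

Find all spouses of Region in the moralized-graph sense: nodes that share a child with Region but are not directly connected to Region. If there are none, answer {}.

Children of Region: Debt, Default, LoanAmt, Utilization.
  parents(Utilization) \ {Region} = {Age}.
  Debt also has parent Income.
  LoanAmt's other parents are Age, CreditScore, Debt, Education, Utilization.
  Default also has parents CreditScore, Debt, LoanAmt, Tenure.
Excluding nodes already adjacent to Region (Debt, Default, LoanAmt, Utilization), the co-parent-only contribution is {Age, CreditScore, Education, Income, Tenure}.

{Age, CreditScore, Education, Income, Tenure}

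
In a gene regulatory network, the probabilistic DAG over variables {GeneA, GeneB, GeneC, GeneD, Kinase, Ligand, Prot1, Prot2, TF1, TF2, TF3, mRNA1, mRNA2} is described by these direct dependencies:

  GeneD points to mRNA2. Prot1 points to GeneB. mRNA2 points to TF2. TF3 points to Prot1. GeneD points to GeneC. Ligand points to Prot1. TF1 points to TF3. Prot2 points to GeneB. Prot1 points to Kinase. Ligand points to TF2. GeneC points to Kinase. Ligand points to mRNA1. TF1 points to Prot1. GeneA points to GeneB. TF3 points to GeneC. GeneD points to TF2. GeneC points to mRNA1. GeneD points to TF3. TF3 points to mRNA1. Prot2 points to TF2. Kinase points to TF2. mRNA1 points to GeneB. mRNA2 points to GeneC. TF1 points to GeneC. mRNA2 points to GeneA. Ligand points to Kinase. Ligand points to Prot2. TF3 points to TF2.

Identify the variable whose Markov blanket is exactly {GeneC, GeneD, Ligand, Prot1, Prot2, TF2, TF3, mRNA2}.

The target node must have every member of {GeneC, GeneD, Ligand, Prot1, Prot2, TF2, TF3, mRNA2} as a parent, child, or co-parent, and no others.
Parents of Kinase: GeneC, Ligand, Prot1; children: TF2; co-parents: GeneD, Ligand, Prot2, TF3, mRNA2.
These exactly cover the given set, so the node is Kinase.

Kinase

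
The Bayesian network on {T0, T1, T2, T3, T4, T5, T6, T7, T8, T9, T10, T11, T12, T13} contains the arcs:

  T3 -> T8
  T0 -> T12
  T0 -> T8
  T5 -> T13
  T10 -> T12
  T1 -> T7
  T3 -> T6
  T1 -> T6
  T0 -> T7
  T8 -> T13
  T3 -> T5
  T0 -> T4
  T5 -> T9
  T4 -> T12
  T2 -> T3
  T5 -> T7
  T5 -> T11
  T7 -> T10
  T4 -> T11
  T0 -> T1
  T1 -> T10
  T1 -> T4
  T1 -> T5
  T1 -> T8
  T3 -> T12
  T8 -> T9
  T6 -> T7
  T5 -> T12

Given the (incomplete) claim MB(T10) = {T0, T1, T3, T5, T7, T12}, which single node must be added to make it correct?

T4

Parents of T10: T1, T7.
Ch(T10) = {T12}.
For each child, the remaining parents (spouses of T10):
  T12: T0, T3, T4, T5
MB(T10) = {T0, T1, T3, T4, T5, T7, T12}.
Comparing with the claimed set, T4 is missing.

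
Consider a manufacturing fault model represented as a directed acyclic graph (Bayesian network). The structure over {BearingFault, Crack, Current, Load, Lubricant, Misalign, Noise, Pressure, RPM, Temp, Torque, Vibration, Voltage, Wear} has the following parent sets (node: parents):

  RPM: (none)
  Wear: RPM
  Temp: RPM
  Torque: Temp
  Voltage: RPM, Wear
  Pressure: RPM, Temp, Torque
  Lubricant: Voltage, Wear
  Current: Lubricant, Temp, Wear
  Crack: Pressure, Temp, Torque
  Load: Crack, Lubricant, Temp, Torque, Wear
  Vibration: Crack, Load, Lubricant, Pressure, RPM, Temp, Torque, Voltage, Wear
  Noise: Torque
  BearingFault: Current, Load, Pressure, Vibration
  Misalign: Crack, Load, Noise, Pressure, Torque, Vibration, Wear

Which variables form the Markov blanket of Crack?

{Load, Lubricant, Misalign, Noise, Pressure, RPM, Temp, Torque, Vibration, Voltage, Wear}

Parents of Crack: Pressure, Temp, Torque.
Ch(Crack) = {Load, Misalign, Vibration}.
Other parents of Crack's children:
  Load also has parents Lubricant, Temp, Torque, Wear.
  Vibration's other parents are Load, Lubricant, Pressure, RPM, Temp, Torque, Voltage, Wear.
  Misalign also has parents Load, Noise, Pressure, Torque, Vibration, Wear.
MB(Crack) = {Load, Lubricant, Misalign, Noise, Pressure, RPM, Temp, Torque, Vibration, Voltage, Wear}.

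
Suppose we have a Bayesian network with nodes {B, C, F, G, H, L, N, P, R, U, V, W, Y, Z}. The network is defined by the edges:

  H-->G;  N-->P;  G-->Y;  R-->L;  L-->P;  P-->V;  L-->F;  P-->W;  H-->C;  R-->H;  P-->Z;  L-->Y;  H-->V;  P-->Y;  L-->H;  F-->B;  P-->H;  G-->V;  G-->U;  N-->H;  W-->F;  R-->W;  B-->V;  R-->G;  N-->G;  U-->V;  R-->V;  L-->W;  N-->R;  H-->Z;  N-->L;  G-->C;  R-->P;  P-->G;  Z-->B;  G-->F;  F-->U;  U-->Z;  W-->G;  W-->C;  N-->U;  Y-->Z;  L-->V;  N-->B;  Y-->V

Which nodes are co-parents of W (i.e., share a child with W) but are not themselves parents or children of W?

{H, N}

Children of W: C, F, G.
  G also has parents H, N, P, R.
  F also has parents G, L.
  C's other parents are G, H.
Excluding nodes already adjacent to W (C, F, G, L, P, R), the co-parent-only contribution is {H, N}.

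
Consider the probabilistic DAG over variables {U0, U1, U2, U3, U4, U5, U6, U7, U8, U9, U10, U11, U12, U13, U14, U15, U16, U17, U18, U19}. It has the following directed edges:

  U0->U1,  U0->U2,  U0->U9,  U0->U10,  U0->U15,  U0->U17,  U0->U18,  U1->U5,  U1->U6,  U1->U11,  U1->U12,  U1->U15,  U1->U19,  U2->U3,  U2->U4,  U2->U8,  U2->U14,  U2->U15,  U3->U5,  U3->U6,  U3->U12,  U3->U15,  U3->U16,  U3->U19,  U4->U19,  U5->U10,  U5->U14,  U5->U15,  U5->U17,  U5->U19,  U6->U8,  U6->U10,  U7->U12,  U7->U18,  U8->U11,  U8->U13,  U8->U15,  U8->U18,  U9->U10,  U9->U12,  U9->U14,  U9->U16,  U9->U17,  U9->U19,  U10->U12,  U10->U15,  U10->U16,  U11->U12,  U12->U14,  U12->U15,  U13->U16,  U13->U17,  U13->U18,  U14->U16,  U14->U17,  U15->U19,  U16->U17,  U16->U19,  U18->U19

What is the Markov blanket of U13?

Pa(U13) = {U8}.
Children of U13: U16, U17, U18.
Other parents of U13's children:
  U16: U3, U9, U10, U14
  U17: U0, U5, U9, U14, U16
  U18: U0, U7, U8
So the Markov blanket of U13 is {U0, U3, U5, U7, U8, U9, U10, U14, U16, U17, U18}.

{U0, U3, U5, U7, U8, U9, U10, U14, U16, U17, U18}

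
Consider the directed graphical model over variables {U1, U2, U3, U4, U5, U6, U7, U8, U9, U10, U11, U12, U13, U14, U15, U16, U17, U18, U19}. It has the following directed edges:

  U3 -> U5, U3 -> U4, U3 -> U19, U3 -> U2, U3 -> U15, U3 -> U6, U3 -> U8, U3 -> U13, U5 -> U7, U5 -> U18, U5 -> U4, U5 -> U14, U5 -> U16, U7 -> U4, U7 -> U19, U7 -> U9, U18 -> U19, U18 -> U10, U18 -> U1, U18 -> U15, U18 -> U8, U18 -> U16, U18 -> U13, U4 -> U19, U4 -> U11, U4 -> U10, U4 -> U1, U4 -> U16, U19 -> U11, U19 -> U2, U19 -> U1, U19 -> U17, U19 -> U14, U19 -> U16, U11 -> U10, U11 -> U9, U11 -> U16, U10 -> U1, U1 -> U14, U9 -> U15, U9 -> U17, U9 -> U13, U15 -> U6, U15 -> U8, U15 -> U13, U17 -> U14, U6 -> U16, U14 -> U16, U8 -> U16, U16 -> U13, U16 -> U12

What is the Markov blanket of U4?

{U1, U3, U5, U6, U7, U8, U10, U11, U14, U16, U18, U19}

U4's parents: U3, U5, U7.
Children of U4: U1, U10, U11, U16, U19.
Co-parents of U4 (other parents of its children):
  U19: U3, U7, U18
  U11: U19
  U10: U11, U18
  U1: U10, U18, U19
  U16: U5, U6, U8, U11, U14, U18, U19
Taking the union gives {U1, U3, U5, U6, U7, U8, U10, U11, U14, U16, U18, U19}.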